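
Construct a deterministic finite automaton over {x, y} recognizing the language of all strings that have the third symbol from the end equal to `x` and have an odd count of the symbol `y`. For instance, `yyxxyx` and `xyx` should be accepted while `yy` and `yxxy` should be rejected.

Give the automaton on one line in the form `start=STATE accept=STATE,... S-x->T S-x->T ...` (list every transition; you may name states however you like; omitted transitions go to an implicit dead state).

start=A accept=G,H,K,L A-x->B A-y->C B-x->D B-y->E C-x->F C-y->A D-x->D D-y->G E-x->H E-y->A F-x->I F-y->J G-x->H G-y->A H-x->I H-y->J I-x->K I-y->J J-x->B J-y->L K-x->K K-y->J L-x->F L-y->A

Build one automaton per condition and run them in lockstep. One (15 states) tracks the last 3 symbols read; the other (2 states) tracks the count of `y`s modulo 2. Each combined state is a pair, one component from each; accept when both components accept. Minimizing collapses redundant product states.
A 12-state machine:
       x  y 
>  A   B  C 
   B   D  E 
   C   F  A 
   D   D  G 
   E   H  A 
   F   I  J 
 * G   H  A 
 * H   I  J 
   I   K  J 
   J   B  L 
 * K   K  J 
 * L   F  A 
(> = start, * = accepting)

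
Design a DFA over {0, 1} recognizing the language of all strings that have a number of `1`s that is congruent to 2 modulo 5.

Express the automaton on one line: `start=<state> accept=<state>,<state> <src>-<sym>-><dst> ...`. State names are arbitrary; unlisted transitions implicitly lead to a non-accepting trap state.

Keep the running count of `1`s modulo 5: each `1` advances along the cycle A → B → C → D → E → A while other symbols loop. Accept at C.
With 5 states:
       0  1 
>  A   A  B 
   B   B  C 
 * C   C  D 
   D   D  E 
   E   E  A 
(> = start, * = accepting)

start=A accept=C A-0->A A-1->B B-0->B B-1->C C-0->C C-1->D D-0->D D-1->E E-0->E E-1->A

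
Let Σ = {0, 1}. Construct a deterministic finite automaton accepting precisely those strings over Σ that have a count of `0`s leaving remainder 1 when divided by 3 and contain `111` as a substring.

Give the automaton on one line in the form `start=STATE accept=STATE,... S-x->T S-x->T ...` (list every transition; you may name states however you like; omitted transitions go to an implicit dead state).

Build one automaton per condition and run them in lockstep. One (3 states) tracks the count of `0`s modulo 3; the other (4 states) tracks whether and how much of `111` has been seen. Each combined state is a pair, one component from each; accept when both components accept.
A 12-state machine:
          0    1  
>  q0     q1   q2 
   q1     q3   q4 
   q2     q1   q5 
   q3     q0   q6 
   q4     q3   q7 
   q5     q1   q8 
   q6     q0   q9 
   q7     q3  q10 
   q8    q10   q8 
   q9     q0  q11 
 * q10   q11  q10 
   q11    q8  q11 
(> = start, * = accepting)

start=q0 accept=q10 q0-0->q1 q0-1->q2 q1-0->q3 q1-1->q4 q2-0->q1 q2-1->q5 q3-0->q0 q3-1->q6 q4-0->q3 q4-1->q7 q5-0->q1 q5-1->q8 q6-0->q0 q6-1->q9 q7-0->q3 q7-1->q10 q8-0->q10 q8-1->q8 q9-0->q0 q9-1->q11 q10-0->q11 q10-1->q10 q11-0->q8 q11-1->q11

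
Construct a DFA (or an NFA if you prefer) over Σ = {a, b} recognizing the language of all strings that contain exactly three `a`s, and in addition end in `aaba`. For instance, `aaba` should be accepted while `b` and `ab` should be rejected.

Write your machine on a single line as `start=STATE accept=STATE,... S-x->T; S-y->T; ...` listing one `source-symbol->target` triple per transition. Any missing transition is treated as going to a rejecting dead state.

start=s0; accept=s5; s0-a->s1; s0-b->s0; s1-a->s2; s1-b->s3; s2-a->s3; s2-b->s4; s3-a->s3; s3-b->s3; s4-a->s5; s4-b->s3; s5-a->s3; s5-b->s3

Handle the two conditions separately and then intersect. One (5 states) tracks the count of `a`s, saturating at 4; the other (5 states) tracks how much of the suffix `aaba` has currently been matched. Each combined state is a pair, one component from each; accept when both components accept. After merging equivalent states the machine shrinks.
6 states suffice.
        a   b  
>  s0   s1  s0 
   s1   s2  s3 
   s2   s3  s4 
   s3   s3  s3 
   s4   s5  s3 
 * s5   s3  s3 
(> = start, * = accepting)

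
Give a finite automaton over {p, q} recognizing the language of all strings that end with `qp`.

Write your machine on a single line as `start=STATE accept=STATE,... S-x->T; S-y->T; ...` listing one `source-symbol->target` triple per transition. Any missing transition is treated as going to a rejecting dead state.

Remember how much of `qp` the current input suffix matches. State A means no match yet; B means the last symbol is `q`; C means the last 2 symbols are `qp`. Only C accepts. On a mismatch, fall back to the longest proper suffix that is still a prefix of `qp`.
       p  q 
>  A   A  B 
   B   C  B 
 * C   A  B 
(> = start, * = accepting)

start=A; accept=C; A-p->A; A-q->B; B-p->C; B-q->B; C-p->A; C-q->B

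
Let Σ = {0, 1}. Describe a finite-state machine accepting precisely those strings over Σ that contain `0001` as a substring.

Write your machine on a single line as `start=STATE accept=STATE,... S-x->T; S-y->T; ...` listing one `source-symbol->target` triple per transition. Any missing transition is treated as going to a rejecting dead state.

start=q0; accept=q4; q0-0->q1; q0-1->q0; q1-0->q2; q1-1->q0; q2-0->q3; q2-1->q0; q3-0->q3; q3-1->q4; q4-0->q4; q4-1->q4

Track how much of `0001` has been matched so far: state q0 is no progress, q4 is the absorbing accept state reached once `0001` has occurred. Intermediate states record partial matches; on a mismatch, fall back to the longest reusable overlap.
5 states suffice.
        0   1  
>  q0   q1  q0 
   q1   q2  q0 
   q2   q3  q0 
   q3   q3  q4 
 * q4   q4  q4 
(> = start, * = accepting)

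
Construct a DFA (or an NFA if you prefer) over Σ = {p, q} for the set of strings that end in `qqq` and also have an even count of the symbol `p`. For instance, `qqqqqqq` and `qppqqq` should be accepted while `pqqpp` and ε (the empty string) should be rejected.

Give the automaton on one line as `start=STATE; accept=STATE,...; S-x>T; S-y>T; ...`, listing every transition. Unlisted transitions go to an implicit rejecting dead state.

start=A; accept=E; A-p>B; A-q>C; B-p>A; B-q>B; C-p>B; C-q>D; D-p>B; D-q>E; E-p>B; E-q>E

Run two small machines in parallel and take their product. One (4 states) tracks how much of the suffix `qqq` has currently been matched; the other (2 states) tracks the count of `p`s modulo 2. Each combined state is a pair, one component from each; accept when both components accept. Minimizing collapses redundant product states.
5 states suffice.
       p  q 
>  A   B  C 
   B   A  B 
   C   B  D 
   D   B  E 
 * E   B  E 
(> = start, * = accepting)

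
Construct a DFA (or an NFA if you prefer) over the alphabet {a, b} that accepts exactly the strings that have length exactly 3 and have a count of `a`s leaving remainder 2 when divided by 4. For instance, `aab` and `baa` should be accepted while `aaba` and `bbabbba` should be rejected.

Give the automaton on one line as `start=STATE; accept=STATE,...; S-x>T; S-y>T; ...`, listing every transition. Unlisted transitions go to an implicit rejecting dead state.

start=s0; accept=s7; s0-a>s1; s0-b>s2; s1-a>s3; s1-b>s4; s2-a>s4; s2-b>s5; s3-a>s6; s3-b>s7; s4-a>s7; s4-b>s8; s5-a>s8; s5-b>s9; s6-a>s10; s6-b>s11; s7-a>s11; s7-b>s12; s8-a>s12; s8-b>s13; s9-a>s13; s9-b>s10; s10-a>s13; s10-b>s10; s11-a>s10; s11-b>s11; s12-a>s11; s12-b>s12; s13-a>s12; s13-b>s13

Build one automaton per condition and run them in lockstep. One (5 states) tracks the input length, saturating at 4; the other (4 states) tracks the count of `a`s modulo 4. Each combined state is a pair, one component from each; accept when both components accept.
          a    b  
>  s0     s1   s2 
   s1     s3   s4 
   s2     s4   s5 
   s3     s6   s7 
   s4     s7   s8 
   s5     s8   s9 
   s6    s10  s11 
 * s7    s11  s12 
   s8    s12  s13 
   s9    s13  s10 
   s10   s13  s10 
   s11   s10  s11 
   s12   s11  s12 
   s13   s12  s13 
(> = start, * = accepting)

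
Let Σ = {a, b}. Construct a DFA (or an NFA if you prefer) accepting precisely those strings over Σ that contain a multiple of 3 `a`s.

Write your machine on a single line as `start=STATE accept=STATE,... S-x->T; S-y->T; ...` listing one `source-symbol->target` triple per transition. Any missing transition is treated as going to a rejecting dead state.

The only thing that matters is how many `a`s have appeared, reduced mod 3. Use one state per residue: S0 for 0, …, S2 for 2. Reading `a` moves to the next residue; anything else stays put. S0 is accepting.
3 states suffice.
        a   b  
>* S0   S1  S0 
   S1   S2  S1 
   S2   S0  S2 
(> = start, * = accepting)

start=S0; accept=S0; S0-a->S1; S0-b->S0; S1-a->S2; S1-b->S1; S2-a->S0; S2-b->S2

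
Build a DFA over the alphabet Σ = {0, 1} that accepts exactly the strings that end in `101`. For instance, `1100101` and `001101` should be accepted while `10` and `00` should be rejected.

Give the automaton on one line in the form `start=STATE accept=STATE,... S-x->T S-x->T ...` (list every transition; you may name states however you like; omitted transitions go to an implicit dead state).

Let each state record the length of the longest suffix of the input read so far that is also a prefix of `101`. q1 means the last symbol is `1`; q2 means the last 2 symbols are `10`; q3 means the last 3 symbols are `101`. Accept only at q3, where the string currently ends in `101`.
4 states suffice.
        0   1  
>  q0   q0  q1 
   q1   q2  q1 
   q2   q0  q3 
 * q3   q2  q1 
(> = start, * = accepting)

start=q0 accept=q3 q0-0->q0 q0-1->q1 q1-0->q2 q1-1->q1 q2-0->q0 q2-1->q3 q3-0->q2 q3-1->q1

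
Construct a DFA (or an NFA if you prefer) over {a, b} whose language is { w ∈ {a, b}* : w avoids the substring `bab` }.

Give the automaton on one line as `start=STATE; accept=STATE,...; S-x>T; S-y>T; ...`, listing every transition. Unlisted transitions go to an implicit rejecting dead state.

start=s0; accept=s0,s1,s2; s0-a>s0; s0-b>s1; s1-a>s2; s1-b>s1; s2-a>s0; s2-b>s3; s3-a>s3; s3-b>s3

Track partial matches of the forbidden pattern `bab`. State s3 is a dead state reached once `bab` has occurred; every other state accepts. s0 means no part of `bab` is currently matched.
A 4-state machine:
        a   b  
>* s0   s0  s1 
 * s1   s2  s1 
 * s2   s0  s3 
   s3   s3  s3 
(> = start, * = accepting)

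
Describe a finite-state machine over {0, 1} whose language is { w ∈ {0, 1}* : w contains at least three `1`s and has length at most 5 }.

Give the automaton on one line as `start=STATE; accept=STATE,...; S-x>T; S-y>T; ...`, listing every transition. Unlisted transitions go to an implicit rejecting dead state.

Handle the two conditions separately and then intersect. The first has 5 states tracking the count of `1`s, saturating at 4; the second has 7 states tracking the input length, saturating at 6. A product state is a pair (one from each), accepting exactly when both do. Equivalent product states are then merged.
13 states suffice.
       0  1 
>  A   B  C 
   B   D  E 
   C   E  F 
   D   G  H 
   E   H  I 
   F   I  J 
   G   G  G 
   H   G  K 
   I   K  L 
 * J   L  L 
   K   G  M 
 * L   M  M 
 * M   G  G 
(> = start, * = accepting)

start=A; accept=J,L,M; A-0>B; A-1>C; B-0>D; B-1>E; C-0>E; C-1>F; D-0>G; D-1>H; E-0>H; E-1>I; F-0>I; F-1>J; G-0>G; G-1>G; H-0>G; H-1>K; I-0>K; I-1>L; J-0>L; J-1>L; K-0>G; K-1>M; L-0>M; L-1>M; M-0>G; M-1>G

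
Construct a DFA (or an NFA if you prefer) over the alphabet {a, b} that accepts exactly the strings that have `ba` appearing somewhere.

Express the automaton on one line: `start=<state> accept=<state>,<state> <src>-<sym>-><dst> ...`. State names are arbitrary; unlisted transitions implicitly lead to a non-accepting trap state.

start=s0 accept=s2 s0-a->s0 s0-b->s1 s1-a->s2 s1-b->s1 s2-a->s2 s2-b->s2

Track how much of `ba` has been matched so far: state s0 is no progress, s2 is the absorbing accept state reached once `ba` has occurred. Intermediate states record partial matches; on a mismatch, fall back to the longest reusable overlap.
3 states suffice.
        a   b  
>  s0   s0  s1 
   s1   s2  s1 
 * s2   s2  s2 
(> = start, * = accepting)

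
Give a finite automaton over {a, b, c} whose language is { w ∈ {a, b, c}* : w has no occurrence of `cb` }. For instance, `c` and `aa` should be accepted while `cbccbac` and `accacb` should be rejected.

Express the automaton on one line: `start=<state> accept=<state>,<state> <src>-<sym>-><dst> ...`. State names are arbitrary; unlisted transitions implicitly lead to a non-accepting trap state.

Track partial matches of the forbidden pattern `cb`. State q2 is a dead state reached once `cb` has occurred; every other state accepts. q0 means no part of `cb` is currently matched.
A 3-state machine:
        a   b   c  
>* q0   q0  q0  q1 
 * q1   q0  q2  q1 
   q2   q2  q2  q2 
(> = start, * = accepting)

start=q0 accept=q0,q1 q0-a->q0 q0-b->q0 q0-c->q1 q1-a->q0 q1-b->q2 q1-c->q1 q2-a->q2 q2-b->q2 q2-c->q2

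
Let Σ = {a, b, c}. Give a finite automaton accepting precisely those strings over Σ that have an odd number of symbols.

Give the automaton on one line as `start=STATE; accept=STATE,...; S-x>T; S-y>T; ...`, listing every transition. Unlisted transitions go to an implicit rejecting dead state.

start=q0; accept=q1; q0-a>q1; q0-b>q1; q0-c>q1; q1-a>q0; q1-b>q0; q1-c>q0

Only the length mod 2 matters, so use a 2-cycle: from any state, every input symbol moves to the next state, wrapping q1 back to q0. Mark q1 accepting.
        a   b   c  
>  q0   q1  q1  q1 
 * q1   q0  q0  q0 
(> = start, * = accepting)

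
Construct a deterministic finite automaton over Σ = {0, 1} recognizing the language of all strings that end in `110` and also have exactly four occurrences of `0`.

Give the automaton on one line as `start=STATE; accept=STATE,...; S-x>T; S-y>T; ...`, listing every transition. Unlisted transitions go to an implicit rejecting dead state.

Run two small machines in parallel and take their product. One (4 states) tracks how much of the suffix `110` has currently been matched; the other (6 states) tracks the count of `0`s, saturating at 5. Each combined state is a pair, one component from each; accept when both components accept.
With 23 states:
       0  1 
>  A   B  C 
   B   D  E 
   C   B  F 
   D   G  H 
   E   D  I 
   F   J  F 
   G   K  L 
   H   G  M 
   I   N  I 
   J   D  E 
   K   O  P 
   L   K  Q 
   M   R  M 
   N   G  H 
   O   O  S 
   P   O  T 
   Q   U  Q 
   R   K  L 
   S   O  V 
   T   W  T 
 * U   O  P 
   V   W  V 
   W   O  S 
(> = start, * = accepting)

start=A; accept=U; A-0>B; A-1>C; B-0>D; B-1>E; C-0>B; C-1>F; D-0>G; D-1>H; E-0>D; E-1>I; F-0>J; F-1>F; G-0>K; G-1>L; H-0>G; H-1>M; I-0>N; I-1>I; J-0>D; J-1>E; K-0>O; K-1>P; L-0>K; L-1>Q; M-0>R; M-1>M; N-0>G; N-1>H; O-0>O; O-1>S; P-0>O; P-1>T; Q-0>U; Q-1>Q; R-0>K; R-1>L; S-0>O; S-1>V; T-0>W; T-1>T; U-0>O; U-1>P; V-0>W; V-1>V; W-0>O; W-1>S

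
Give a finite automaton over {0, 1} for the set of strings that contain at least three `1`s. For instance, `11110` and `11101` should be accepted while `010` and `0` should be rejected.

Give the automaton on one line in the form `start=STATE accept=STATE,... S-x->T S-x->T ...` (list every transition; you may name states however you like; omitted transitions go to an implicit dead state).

Only the number of `1`s matters, and only up to 4. Make a chain q0 → q1 → q2 → q3 → q4 advanced by each `1` (with q4 absorbing); every other symbol self-loops. The accepting set is {q3, q4}.
With 5 states:
        0   1  
>  q0   q0  q1 
   q1   q1  q2 
   q2   q2  q3 
 * q3   q3  q4 
 * q4   q4  q4 
(> = start, * = accepting)

start=q0 accept=q3,q4 q0-0->q0 q0-1->q1 q1-0->q1 q1-1->q2 q2-0->q2 q2-1->q3 q3-0->q3 q3-1->q4 q4-0->q4 q4-1->q4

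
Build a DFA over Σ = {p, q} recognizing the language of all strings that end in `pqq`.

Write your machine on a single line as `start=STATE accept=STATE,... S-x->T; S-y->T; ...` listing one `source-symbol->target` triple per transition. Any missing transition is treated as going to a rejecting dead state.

Let each state record the length of the longest suffix of the input read so far that is also a prefix of `pqq`. B means the last symbol is `p`; C means the last 2 symbols are `pq`; D means the last 3 symbols are `pqq`. Accept only at D, where the string currently ends in `pqq`.
With 4 states:
       p  q 
>  A   B  A 
   B   B  C 
   C   B  D 
 * D   B  A 
(> = start, * = accepting)

start=A; accept=D; A-p->B; A-q->A; B-p->B; B-q->C; C-p->B; C-q->D; D-p->B; D-q->A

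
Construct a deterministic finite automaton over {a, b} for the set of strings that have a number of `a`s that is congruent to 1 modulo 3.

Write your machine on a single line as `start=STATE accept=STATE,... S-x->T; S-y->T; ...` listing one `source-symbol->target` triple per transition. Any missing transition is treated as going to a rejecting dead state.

Keep the running count of `a`s modulo 3: each `a` advances along the cycle S0 → S1 → S2 → S0 while other symbols loop. Accept at S1.
With 3 states:
        a   b  
>  S0   S1  S0 
 * S1   S2  S1 
   S2   S0  S2 
(> = start, * = accepting)

start=S0; accept=S1; S0-a->S1; S0-b->S0; S1-a->S2; S1-b->S1; S2-a->S0; S2-b->S2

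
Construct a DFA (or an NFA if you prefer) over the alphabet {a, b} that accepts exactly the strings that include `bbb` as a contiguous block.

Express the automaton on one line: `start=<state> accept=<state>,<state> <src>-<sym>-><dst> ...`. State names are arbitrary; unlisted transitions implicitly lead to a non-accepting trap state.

start=s0 accept=s3 s0-a->s0 s0-b->s1 s1-a->s0 s1-b->s2 s2-a->s0 s2-b->s3 s3-a->s3 s3-b->s3

States s0..s2 record the length of the longest prefix of `bbb` that matches the current input suffix. Reaching s3 means `bbb` has been seen, and we stay there forever. Accept from s3.
4 states suffice.
        a   b  
>  s0   s0  s1 
   s1   s0  s2 
   s2   s0  s3 
 * s3   s3  s3 
(> = start, * = accepting)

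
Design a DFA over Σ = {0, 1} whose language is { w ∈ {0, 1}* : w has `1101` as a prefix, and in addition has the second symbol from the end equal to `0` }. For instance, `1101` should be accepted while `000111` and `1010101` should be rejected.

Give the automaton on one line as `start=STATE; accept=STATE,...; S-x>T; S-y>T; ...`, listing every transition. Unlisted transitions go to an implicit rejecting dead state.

start=s0; accept=s5,s8; s0-0>s1; s0-1>s2; s1-0>s1; s1-1>s1; s2-0>s1; s2-1>s3; s3-0>s4; s3-1>s1; s4-0>s1; s4-1>s5; s5-0>s6; s5-1>s7; s6-0>s8; s6-1>s5; s7-0>s6; s7-1>s7; s8-0>s8; s8-1>s5

Run two small machines in parallel and take their product. One (6 states) tracks whether the input so far still matches the prefix `1101`; the other (7 states) tracks the last 2 symbols read. Each combined state is a pair, one component from each; accept when both components accept. Minimizing collapses redundant product states.
9 states suffice.
        0   1  
>  s0   s1  s2 
   s1   s1  s1 
   s2   s1  s3 
   s3   s4  s1 
   s4   s1  s5 
 * s5   s6  s7 
   s6   s8  s5 
   s7   s6  s7 
 * s8   s8  s5 
(> = start, * = accepting)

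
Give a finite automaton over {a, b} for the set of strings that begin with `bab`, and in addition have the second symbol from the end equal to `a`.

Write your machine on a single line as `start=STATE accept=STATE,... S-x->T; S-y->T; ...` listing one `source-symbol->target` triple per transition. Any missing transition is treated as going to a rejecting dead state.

start=q0; accept=q8,q11; q0-a->q1; q0-b->q2; q1-a->q3; q1-b->q4; q2-a->q5; q2-b->q6; q3-a->q3; q3-b->q4; q4-a->q7; q4-b->q6; q5-a->q3; q5-b->q8; q6-a->q7; q6-b->q6; q7-a->q3; q7-b->q4; q8-a->q9; q8-b->q10; q9-a->q11; q9-b->q8; q10-a->q9; q10-b->q10; q11-a->q11; q11-b->q8

Handle the two conditions separately and then intersect. The first has 5 states tracking whether the input so far still matches the prefix `bab`; the second has 7 states tracking the last 2 symbols read. A product state is a pair (one from each), accepting exactly when both do.
12 states suffice.
          a    b  
>  q0     q1   q2 
   q1     q3   q4 
   q2     q5   q6 
   q3     q3   q4 
   q4     q7   q6 
   q5     q3   q8 
   q6     q7   q6 
   q7     q3   q4 
 * q8     q9  q10 
   q9    q11   q8 
   q10    q9  q10 
 * q11   q11   q8 
(> = start, * = accepting)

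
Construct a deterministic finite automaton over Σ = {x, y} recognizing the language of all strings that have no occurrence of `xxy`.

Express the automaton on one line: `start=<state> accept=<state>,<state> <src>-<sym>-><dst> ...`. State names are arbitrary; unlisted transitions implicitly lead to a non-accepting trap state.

Track partial matches of the forbidden pattern `xxy`. State S3 is a dead state reached once `xxy` has occurred; every other state accepts. S0 means no part of `xxy` is currently matched.
With 4 states:
        x   y  
>* S0   S1  S0 
 * S1   S2  S0 
 * S2   S2  S3 
   S3   S3  S3 
(> = start, * = accepting)

start=S0 accept=S0,S1,S2 S0-x->S1 S0-y->S0 S1-x->S2 S1-y->S0 S2-x->S2 S2-y->S3 S3-x->S3 S3-y->S3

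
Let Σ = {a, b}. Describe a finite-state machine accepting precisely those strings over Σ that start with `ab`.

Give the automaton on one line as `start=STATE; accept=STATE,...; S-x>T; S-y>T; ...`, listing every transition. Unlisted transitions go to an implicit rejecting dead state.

start=q0; accept=q2; q0-a>q1; q0-b>q3; q1-a>q3; q1-b>q2; q2-a>q2; q2-b>q2; q3-a>q3; q3-b>q3

Walk along `ab` while the input agrees: from q0 take `a` to q1, and so on. Any deviation drops to the rejecting sink q3. Once q2 is reached the prefix is confirmed and every continuation is accepted.
A 4-state machine:
        a   b  
>  q0   q1  q3 
   q1   q3  q2 
 * q2   q2  q2 
   q3   q3  q3 
(> = start, * = accepting)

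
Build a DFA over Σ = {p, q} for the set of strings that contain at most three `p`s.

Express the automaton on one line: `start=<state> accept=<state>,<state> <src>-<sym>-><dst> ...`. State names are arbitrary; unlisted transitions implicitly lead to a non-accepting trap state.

start=s0 accept=s0,s1,s2,s3 s0-p->s1 s0-q->s0 s1-p->s2 s1-q->s1 s2-p->s3 s2-q->s2 s3-p->s4 s3-q->s3 s4-p->s4 s4-q->s4

Only the number of `p`s matters, and only up to 4. Make a chain s0 → s1 → s2 → s3 → s4 advanced by each `p` (with s4 absorbing); every other symbol self-loops. The accepting set is {s0, s1, s2, s3}.
        p   q  
>* s0   s1  s0 
 * s1   s2  s1 
 * s2   s3  s2 
 * s3   s4  s3 
   s4   s4  s4 
(> = start, * = accepting)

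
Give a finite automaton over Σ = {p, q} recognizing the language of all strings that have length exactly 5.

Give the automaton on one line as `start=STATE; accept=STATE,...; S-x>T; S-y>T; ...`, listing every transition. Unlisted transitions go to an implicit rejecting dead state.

Count input length up to 6: every symbol moves from A toward G, which means 'more than 5' and absorbs. Accept from {F}.
A 7-state machine:
       p  q 
>  A   B  B 
   B   C  C 
   C   D  D 
   D   E  E 
   E   F  F 
 * F   G  G 
   G   G  G 
(> = start, * = accepting)

start=A; accept=F; A-p>B; A-q>B; B-p>C; B-q>C; C-p>D; C-q>D; D-p>E; D-q>E; E-p>F; E-q>F; F-p>G; F-q>G; G-p>G; G-q>G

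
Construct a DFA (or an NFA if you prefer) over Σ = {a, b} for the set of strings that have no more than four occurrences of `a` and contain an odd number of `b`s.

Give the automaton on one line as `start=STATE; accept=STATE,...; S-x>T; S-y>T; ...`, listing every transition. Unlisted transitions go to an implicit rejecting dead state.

start=q0; accept=q2,q4,q6,q8,q10; q0-a>q1; q0-b>q2; q1-a>q3; q1-b>q4; q2-a>q4; q2-b>q0; q3-a>q5; q3-b>q6; q4-a>q6; q4-b>q1; q5-a>q7; q5-b>q8; q6-a>q8; q6-b>q3; q7-a>q9; q7-b>q10; q8-a>q10; q8-b>q5; q9-a>q9; q9-b>q11; q10-a>q11; q10-b>q7; q11-a>q11; q11-b>q9

Build one automaton per condition and run them in lockstep. The first has 6 states tracking the count of `a`s, saturating at 5; the second has 2 states tracking the count of `b`s modulo 2. A product state is a pair (one from each), accepting exactly when both do.
With 12 states:
          a    b  
>  q0     q1   q2 
   q1     q3   q4 
 * q2     q4   q0 
   q3     q5   q6 
 * q4     q6   q1 
   q5     q7   q8 
 * q6     q8   q3 
   q7     q9  q10 
 * q8    q10   q5 
   q9     q9  q11 
 * q10   q11   q7 
   q11   q11   q9 
(> = start, * = accepting)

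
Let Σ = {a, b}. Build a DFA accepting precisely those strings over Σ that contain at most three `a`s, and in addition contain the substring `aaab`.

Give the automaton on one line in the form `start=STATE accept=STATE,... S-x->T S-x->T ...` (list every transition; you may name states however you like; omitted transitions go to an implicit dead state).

start=S0 accept=S8 S0-a->S1 S0-b->S0 S1-a->S2 S1-b->S3 S2-a->S4 S2-b->S5 S3-a->S6 S3-b->S3 S4-a->S7 S4-b->S8 S5-a->S9 S5-b->S5 S6-a->S10 S6-b->S5 S7-a->S7 S7-b->S11 S8-a->S11 S8-b->S8 S9-a->S12 S9-b->S13 S10-a->S7 S10-b->S13 S11-a->S11 S11-b->S11 S12-a->S7 S12-b->S14 S13-a->S15 S13-b->S13 S14-a->S15 S14-b->S14 S15-a->S12 S15-b->S14

Run two small machines in parallel and take their product. One (5 states) tracks the count of `a`s, saturating at 4; the other (5 states) tracks whether and how much of `aaab` has been seen. Each combined state is a pair, one component from each; accept when both components accept.
16 states suffice.
          a    b  
>  S0     S1   S0 
   S1     S2   S3 
   S2     S4   S5 
   S3     S6   S3 
   S4     S7   S8 
   S5     S9   S5 
   S6    S10   S5 
   S7     S7  S11 
 * S8    S11   S8 
   S9    S12  S13 
   S10    S7  S13 
   S11   S11  S11 
   S12    S7  S14 
   S13   S15  S13 
   S14   S15  S14 
   S15   S12  S14 
(> = start, * = accepting)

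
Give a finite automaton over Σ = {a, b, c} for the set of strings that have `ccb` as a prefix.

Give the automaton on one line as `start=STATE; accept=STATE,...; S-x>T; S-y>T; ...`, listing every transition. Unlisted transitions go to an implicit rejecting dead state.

start=q0; accept=q3; q0-a>q4; q0-b>q4; q0-c>q1; q1-a>q4; q1-b>q4; q1-c>q2; q2-a>q4; q2-b>q3; q2-c>q4; q3-a>q3; q3-b>q3; q3-c>q3; q4-a>q4; q4-b>q4; q4-c>q4

Walk along `ccb` while the input agrees: from q0 take `c` to q1, and so on. Any deviation drops to the rejecting sink q4. Once q3 is reached the prefix is confirmed and every continuation is accepted.
5 states suffice.
        a   b   c  
>  q0   q4  q4  q1 
   q1   q4  q4  q2 
   q2   q4  q3  q4 
 * q3   q3  q3  q3 
   q4   q4  q4  q4 
(> = start, * = accepting)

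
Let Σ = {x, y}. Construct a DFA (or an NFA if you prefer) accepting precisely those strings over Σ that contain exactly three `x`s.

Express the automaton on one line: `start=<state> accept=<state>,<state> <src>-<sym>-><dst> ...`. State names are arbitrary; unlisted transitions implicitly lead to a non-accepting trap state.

start=q0 accept=q3 q0-x->q1 q0-y->q0 q1-x->q2 q1-y->q1 q2-x->q3 q2-y->q2 q3-x->q4 q3-y->q3 q4-x->q4 q4-y->q4

Count `x`s, saturating at 4: states q0 through q3 mean 0 through 3 `x`s seen; q4 means more than 3. Each `x` increments (capped at q4); other symbols loop. Accept from {q3}.
A 5-state machine:
        x   y  
>  q0   q1  q0 
   q1   q2  q1 
   q2   q3  q2 
 * q3   q4  q3 
   q4   q4  q4 
(> = start, * = accepting)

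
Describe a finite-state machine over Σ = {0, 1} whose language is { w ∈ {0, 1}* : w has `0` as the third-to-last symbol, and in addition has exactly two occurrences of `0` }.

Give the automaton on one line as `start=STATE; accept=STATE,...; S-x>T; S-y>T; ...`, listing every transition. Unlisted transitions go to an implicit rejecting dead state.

start=A; accept=F,G,I; A-0>B; A-1>A; B-0>C; B-1>D; C-0>E; C-1>F; D-0>G; D-1>H; E-0>E; E-1>E; F-0>E; F-1>I; G-0>E; G-1>J; H-0>K; H-1>H; I-0>E; I-1>E; J-0>E; J-1>I; K-0>E; K-1>J

Run two small machines in parallel and take their product. The first has 15 states tracking the last 3 symbols read; the second has 4 states tracking the count of `0`s, saturating at 3. A product state is a pair (one from each), accepting exactly when both do. Minimizing collapses redundant product states.
An 11-state machine:
       0  1 
>  A   B  A 
   B   C  D 
   C   E  F 
   D   G  H 
   E   E  E 
 * F   E  I 
 * G   E  J 
   H   K  H 
 * I   E  E 
   J   E  I 
   K   E  J 
(> = start, * = accepting)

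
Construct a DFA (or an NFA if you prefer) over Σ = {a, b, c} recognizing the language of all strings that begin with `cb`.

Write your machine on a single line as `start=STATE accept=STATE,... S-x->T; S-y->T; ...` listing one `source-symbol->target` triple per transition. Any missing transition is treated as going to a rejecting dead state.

Walk along `cb` while the input agrees: from s0 take `c` to s1, and so on. Any deviation drops to the rejecting sink s3. Once s2 is reached the prefix is confirmed and every continuation is accepted.
A 4-state machine:
        a   b   c  
>  s0   s3  s3  s1 
   s1   s3  s2  s3 
 * s2   s2  s2  s2 
   s3   s3  s3  s3 
(> = start, * = accepting)

start=s0; accept=s2; s0-a->s3; s0-b->s3; s0-c->s1; s1-a->s3; s1-b->s2; s1-c->s3; s2-a->s2; s2-b->s2; s2-c->s2; s3-a->s3; s3-b->s3; s3-c->s3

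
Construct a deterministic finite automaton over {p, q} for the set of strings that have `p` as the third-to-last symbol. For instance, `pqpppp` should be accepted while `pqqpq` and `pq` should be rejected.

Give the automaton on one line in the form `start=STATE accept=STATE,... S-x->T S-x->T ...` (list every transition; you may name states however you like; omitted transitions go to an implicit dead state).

A DFA must remember the last 3 symbols (since which symbol is third-to-last isn't known until the input ends). Use one state per possible window of the last ≤3 symbols; accept from those whose window starts with `p`.
15 states suffice.
          p    q  
>  s0     s1   s2 
   s1     s3   s4 
   s2     s5   s6 
   s3     s7   s8 
   s4     s9  s10 
   s5    s11  s12 
   s6    s13  s14 
 * s7     s7   s8 
 * s8     s9  s10 
 * s9    s11  s12 
 * s10   s13  s14 
   s11    s7   s8 
   s12    s9  s10 
   s13   s11  s12 
   s14   s13  s14 
(> = start, * = accepting)

start=s0 accept=s7,s8,s9,s10 s0-p->s1 s0-q->s2 s1-p->s3 s1-q->s4 s2-p->s5 s2-q->s6 s3-p->s7 s3-q->s8 s4-p->s9 s4-q->s10 s5-p->s11 s5-q->s12 s6-p->s13 s6-q->s14 s7-p->s7 s7-q->s8 s8-p->s9 s8-q->s10 s9-p->s11 s9-q->s12 s10-p->s13 s10-q->s14 s11-p->s7 s11-q->s8 s12-p->s9 s12-q->s10 s13-p->s11 s13-q->s12 s14-p->s13 s14-q->s14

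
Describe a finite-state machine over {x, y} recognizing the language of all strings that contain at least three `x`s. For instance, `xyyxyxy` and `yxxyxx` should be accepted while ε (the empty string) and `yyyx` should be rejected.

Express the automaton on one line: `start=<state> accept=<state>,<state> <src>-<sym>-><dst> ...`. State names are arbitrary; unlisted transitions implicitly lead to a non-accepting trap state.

Only the number of `x`s matters, and only up to 4. Make a chain s0 → s1 → s2 → s3 → s4 advanced by each `x` (with s4 absorbing); every other symbol self-loops. The accepting set is {s3, s4}.
A 5-state machine:
        x   y  
>  s0   s1  s0 
   s1   s2  s1 
   s2   s3  s2 
 * s3   s4  s3 
 * s4   s4  s4 
(> = start, * = accepting)

start=s0 accept=s3,s4 s0-x->s1 s0-y->s0 s1-x->s2 s1-y->s1 s2-x->s3 s2-y->s2 s3-x->s4 s3-y->s3 s4-x->s4 s4-y->s4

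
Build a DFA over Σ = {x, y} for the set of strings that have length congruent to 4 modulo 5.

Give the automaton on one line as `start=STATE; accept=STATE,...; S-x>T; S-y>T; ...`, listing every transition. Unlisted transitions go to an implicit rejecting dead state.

Only the length mod 5 matters, so use a 5-cycle: from any state, every input symbol moves to the next state, wrapping s4 back to s0. Mark s4 accepting.
        x   y  
>  s0   s1  s1 
   s1   s2  s2 
   s2   s3  s3 
   s3   s4  s4 
 * s4   s0  s0 
(> = start, * = accepting)

start=s0; accept=s4; s0-x>s1; s0-y>s1; s1-x>s2; s1-y>s2; s2-x>s3; s2-y>s3; s3-x>s4; s3-y>s4; s4-x>s0; s4-y>s0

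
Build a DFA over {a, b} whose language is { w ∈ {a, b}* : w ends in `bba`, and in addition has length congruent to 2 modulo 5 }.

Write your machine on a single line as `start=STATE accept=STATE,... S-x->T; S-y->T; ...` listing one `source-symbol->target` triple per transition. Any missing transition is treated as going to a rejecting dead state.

Run two small machines in parallel and take their product. The first has 4 states tracking how much of the suffix `bba` has currently been matched; the second has 5 states tracking the input length modulo 5. A product state is a pair (one from each), accepting exactly when both do.
A 20-state machine:
          a    b  
>  s0     s1   s2 
   s1     s3   s4 
   s2     s3   s5 
   s3     s6   s7 
   s4     s6   s8 
   s5     s9   s8 
   s6    s10  s11 
   s7    s10  s12 
   s8    s13  s12 
   s9    s10  s11 
   s10    s0  s14 
   s11    s0  s15 
   s12   s16  s15 
   s13    s0  s14 
   s14    s1  s17 
   s15   s18  s17 
   s16    s1   s2 
   s17   s19   s5 
   s18    s3   s4 
 * s19    s6   s7 
(> = start, * = accepting)

start=s0; accept=s19; s0-a->s1; s0-b->s2; s1-a->s3; s1-b->s4; s2-a->s3; s2-b->s5; s3-a->s6; s3-b->s7; s4-a->s6; s4-b->s8; s5-a->s9; s5-b->s8; s6-a->s10; s6-b->s11; s7-a->s10; s7-b->s12; s8-a->s13; s8-b->s12; s9-a->s10; s9-b->s11; s10-a->s0; s10-b->s14; s11-a->s0; s11-b->s15; s12-a->s16; s12-b->s15; s13-a->s0; s13-b->s14; s14-a->s1; s14-b->s17; s15-a->s18; s15-b->s17; s16-a->s1; s16-b->s2; s17-a->s19; s17-b->s5; s18-a->s3; s18-b->s4; s19-a->s6; s19-b->s7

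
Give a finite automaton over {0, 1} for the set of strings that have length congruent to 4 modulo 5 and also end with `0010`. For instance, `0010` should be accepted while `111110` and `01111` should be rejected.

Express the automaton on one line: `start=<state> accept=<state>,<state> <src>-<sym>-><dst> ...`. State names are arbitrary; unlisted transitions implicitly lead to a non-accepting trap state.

start=S0 accept=S8 S0-0->S1 S0-1->S2 S1-0->S3 S1-1->S4 S2-0->S4 S2-1->S4 S3-0->S5 S3-1->S6 S4-0->S5 S4-1->S5 S5-0->S7 S5-1->S7 S6-0->S8 S6-1->S7 S7-0->S0 S7-1->S0 S8-0->S0 S8-1->S0

Run two small machines in parallel and take their product. The first has 5 states tracking the input length modulo 5; the second has 5 states tracking how much of the suffix `0010` has currently been matched. A product state is a pair (one from each), accepting exactly when both do. Equivalent product states are then merged.
9 states suffice.
        0   1  
>  S0   S1  S2 
   S1   S3  S4 
   S2   S4  S4 
   S3   S5  S6 
   S4   S5  S5 
   S5   S7  S7 
   S6   S8  S7 
   S7   S0  S0 
 * S8   S0  S0 
(> = start, * = accepting)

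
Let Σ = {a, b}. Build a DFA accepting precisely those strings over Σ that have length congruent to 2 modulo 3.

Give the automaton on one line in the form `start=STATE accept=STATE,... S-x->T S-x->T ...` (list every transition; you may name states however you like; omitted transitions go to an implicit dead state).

start=s0 accept=s2 s0-a->s1 s0-b->s1 s1-a->s2 s1-b->s2 s2-a->s0 s2-b->s0

Count input length modulo 3: every symbol advances one step around the cycle s0 → s1 → s2 → s0. Accept at s2.
A 3-state machine:
        a   b  
>  s0   s1  s1 
   s1   s2  s2 
 * s2   s0  s0 
(> = start, * = accepting)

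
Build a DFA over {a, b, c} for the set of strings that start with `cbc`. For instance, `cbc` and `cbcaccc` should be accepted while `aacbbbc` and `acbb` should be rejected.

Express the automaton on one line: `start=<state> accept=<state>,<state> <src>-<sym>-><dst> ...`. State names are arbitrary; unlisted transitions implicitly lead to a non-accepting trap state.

start=q0 accept=q3 q0-a->q4 q0-b->q4 q0-c->q1 q1-a->q4 q1-b->q2 q1-c->q4 q2-a->q4 q2-b->q4 q2-c->q3 q3-a->q3 q3-b->q3 q3-c->q3 q4-a->q4 q4-b->q4 q4-c->q4

Walk along `cbc` while the input agrees: from q0 take `c` to q1, and so on. Any deviation drops to the rejecting sink q4. Once q3 is reached the prefix is confirmed and every continuation is accepted.
A 5-state machine:
        a   b   c  
>  q0   q4  q4  q1 
   q1   q4  q2  q4 
   q2   q4  q4  q3 
 * q3   q3  q3  q3 
   q4   q4  q4  q4 
(> = start, * = accepting)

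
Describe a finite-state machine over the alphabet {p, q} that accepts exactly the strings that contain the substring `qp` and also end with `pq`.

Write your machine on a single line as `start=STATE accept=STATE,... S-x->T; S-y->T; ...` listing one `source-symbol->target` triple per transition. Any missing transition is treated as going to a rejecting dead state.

Handle the two conditions separately and then intersect. The first has 3 states tracking whether and how much of `qp` has been seen; the second has 3 states tracking how much of the suffix `pq` has currently been matched. A product state is a pair (one from each), accepting exactly when both do. After merging equivalent states the machine shrinks.
        p   q  
>  S0   S0  S1 
   S1   S2  S1 
   S2   S2  S3 
 * S3   S2  S1 
(> = start, * = accepting)

start=S0; accept=S3; S0-p->S0; S0-q->S1; S1-p->S2; S1-q->S1; S2-p->S2; S2-q->S3; S3-p->S2; S3-q->S1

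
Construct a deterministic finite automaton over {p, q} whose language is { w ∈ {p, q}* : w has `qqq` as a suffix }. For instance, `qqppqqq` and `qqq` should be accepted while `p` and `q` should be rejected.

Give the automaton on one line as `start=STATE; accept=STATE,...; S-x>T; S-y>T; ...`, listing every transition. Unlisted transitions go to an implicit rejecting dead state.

Let each state record the length of the longest suffix of the input read so far that is also a prefix of `qqq`. S1 means the last symbol is `q`; S2 means the last 2 symbols are `qq`; S3 means the last 3 symbols are `qqq`. Accept only at S3, where the string currently ends in `qqq`.
With 4 states:
        p   q  
>  S0   S0  S1 
   S1   S0  S2 
   S2   S0  S3 
 * S3   S0  S3 
(> = start, * = accepting)

start=S0; accept=S3; S0-p>S0; S0-q>S1; S1-p>S0; S1-q>S2; S2-p>S0; S2-q>S3; S3-p>S0; S3-q>S3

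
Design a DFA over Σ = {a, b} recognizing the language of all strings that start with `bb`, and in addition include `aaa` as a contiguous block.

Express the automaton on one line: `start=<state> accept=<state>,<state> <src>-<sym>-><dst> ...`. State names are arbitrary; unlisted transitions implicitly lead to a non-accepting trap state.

Handle the two conditions separately and then intersect. The first has 4 states tracking whether the input so far still matches the prefix `bb`; the second has 4 states tracking whether and how much of `aaa` has been seen. A product state is a pair (one from each), accepting exactly when both do. Minimizing collapses redundant product states.
7 states suffice.
        a   b  
>  S0   S1  S2 
   S1   S1  S1 
   S2   S1  S3 
   S3   S4  S3 
   S4   S5  S3 
   S5   S6  S3 
 * S6   S6  S6 
(> = start, * = accepting)

start=S0 accept=S6 S0-a->S1 S0-b->S2 S1-a->S1 S1-b->S1 S2-a->S1 S2-b->S3 S3-a->S4 S3-b->S3 S4-a->S5 S4-b->S3 S5-a->S6 S5-b->S3 S6-a->S6 S6-b->S6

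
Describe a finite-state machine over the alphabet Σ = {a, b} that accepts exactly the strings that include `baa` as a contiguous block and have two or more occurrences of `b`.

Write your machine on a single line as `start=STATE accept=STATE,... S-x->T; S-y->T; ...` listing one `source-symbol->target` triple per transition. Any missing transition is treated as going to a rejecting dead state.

start=q0; accept=q6; q0-a->q0; q0-b->q1; q1-a->q2; q1-b->q3; q2-a->q4; q2-b->q3; q3-a->q5; q3-b->q3; q4-a->q4; q4-b->q6; q5-a->q6; q5-b->q3; q6-a->q6; q6-b->q6

Build one automaton per condition and run them in lockstep. One (4 states) tracks whether and how much of `baa` has been seen; the other (4 states) tracks the count of `b`s, saturating at 3. Each combined state is a pair, one component from each; accept when both components accept. Minimizing collapses redundant product states.
With 7 states:
        a   b  
>  q0   q0  q1 
   q1   q2  q3 
   q2   q4  q3 
   q3   q5  q3 
   q4   q4  q6 
   q5   q6  q3 
 * q6   q6  q6 
(> = start, * = accepting)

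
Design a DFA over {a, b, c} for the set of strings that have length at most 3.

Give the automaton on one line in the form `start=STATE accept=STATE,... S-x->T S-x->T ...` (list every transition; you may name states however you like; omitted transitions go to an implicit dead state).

We only need to distinguish lengths 0, 1, …, 3, and '>3'. Chain s0 → s1 → s2 → s3 → s4 on every symbol, with s4 looping. Accepting states: {s0, s1, s2, s3}.
A 5-state machine:
        a   b   c  
>* s0   s1  s1  s1 
 * s1   s2  s2  s2 
 * s2   s3  s3  s3 
 * s3   s4  s4  s4 
   s4   s4  s4  s4 
(> = start, * = accepting)

start=s0 accept=s0,s1,s2,s3 s0-a->s1 s0-b->s1 s0-c->s1 s1-a->s2 s1-b->s2 s1-c->s2 s2-a->s3 s2-b->s3 s2-c->s3 s3-a->s4 s3-b->s4 s3-c->s4 s4-a->s4 s4-b->s4 s4-c->s4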